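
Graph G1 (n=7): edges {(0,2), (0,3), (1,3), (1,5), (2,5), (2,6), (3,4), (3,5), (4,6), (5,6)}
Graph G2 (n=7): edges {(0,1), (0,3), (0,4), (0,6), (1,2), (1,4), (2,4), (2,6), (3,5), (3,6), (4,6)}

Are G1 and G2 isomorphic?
No, not isomorphic

The graphs are NOT isomorphic.

Degrees in G1: deg(0)=2, deg(1)=2, deg(2)=3, deg(3)=4, deg(4)=2, deg(5)=4, deg(6)=3.
Sorted degree sequence of G1: [4, 4, 3, 3, 2, 2, 2].
Degrees in G2: deg(0)=4, deg(1)=3, deg(2)=3, deg(3)=3, deg(4)=4, deg(5)=1, deg(6)=4.
Sorted degree sequence of G2: [4, 4, 4, 3, 3, 3, 1].
The (sorted) degree sequence is an isomorphism invariant, so since G1 and G2 have different degree sequences they cannot be isomorphic.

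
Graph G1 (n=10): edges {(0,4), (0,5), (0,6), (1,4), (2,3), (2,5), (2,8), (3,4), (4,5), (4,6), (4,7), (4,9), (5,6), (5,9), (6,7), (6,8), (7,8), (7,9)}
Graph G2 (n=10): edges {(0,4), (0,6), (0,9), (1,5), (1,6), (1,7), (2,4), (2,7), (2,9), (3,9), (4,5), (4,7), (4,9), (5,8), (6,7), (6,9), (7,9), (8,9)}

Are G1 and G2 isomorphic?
Yes, isomorphic

The graphs are isomorphic.
One valid mapping φ: V(G1) → V(G2): 0→2, 1→3, 2→5, 3→8, 4→9, 5→4, 6→7, 7→6, 8→1, 9→0

Verify φ preserves adjacency — for each edge of G1, its image is an edge of G2:
  (0,4) → (φ(0),φ(4)) = (2,9) ∈ E(G2) ✓
  (0,5) → (φ(0),φ(5)) = (2,4) ∈ E(G2) ✓
  (0,6) → (φ(0),φ(6)) = (2,7) ∈ E(G2) ✓
  (1,4) → (φ(1),φ(4)) = (3,9) ∈ E(G2) ✓
  (2,3) → (φ(2),φ(3)) = (5,8) ∈ E(G2) ✓
  (2,5) → (φ(2),φ(5)) = (4,5) ∈ E(G2) ✓
  (2,8) → (φ(2),φ(8)) = (1,5) ∈ E(G2) ✓
  (3,4) → (φ(3),φ(4)) = (8,9) ∈ E(G2) ✓
  (4,5) → (φ(4),φ(5)) = (4,9) ∈ E(G2) ✓
  (4,6) → (φ(4),φ(6)) = (7,9) ∈ E(G2) ✓
  (4,7) → (φ(4),φ(7)) = (6,9) ∈ E(G2) ✓
  (4,9) → (φ(4),φ(9)) = (0,9) ∈ E(G2) ✓
  (5,6) → (φ(5),φ(6)) = (4,7) ∈ E(G2) ✓
  (5,9) → (φ(5),φ(9)) = (0,4) ∈ E(G2) ✓
  (6,7) → (φ(6),φ(7)) = (6,7) ∈ E(G2) ✓
  (6,8) → (φ(6),φ(8)) = (1,7) ∈ E(G2) ✓
  (7,8) → (φ(7),φ(8)) = (1,6) ∈ E(G2) ✓
  (7,9) → (φ(7),φ(9)) = (0,6) ∈ E(G2) ✓
All 18 edges of G1 map to edges of G2, and |E(G1)| = |E(G2)| = 18, so φ is a bijection on edges as well as vertices. Hence G1 ≅ G2.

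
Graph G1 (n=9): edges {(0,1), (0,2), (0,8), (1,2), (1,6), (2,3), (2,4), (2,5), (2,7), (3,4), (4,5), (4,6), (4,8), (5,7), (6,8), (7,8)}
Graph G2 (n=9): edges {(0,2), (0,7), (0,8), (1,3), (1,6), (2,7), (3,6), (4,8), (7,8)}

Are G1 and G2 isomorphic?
No, not isomorphic

The graphs are NOT isomorphic.

Connected components of G1: 1 component(s) with vertex sets [[0, 1, 2, 3, 4, 5, 6, 7, 8]], sizes [9].
Connected components of G2: 3 component(s) with vertex sets [[5], [1, 3, 6], [0, 2, 4, 7, 8]], sizes [1, 3, 5].
The number of connected components (and the multiset of component sizes) is an isomorphism invariant — an isomorphism maps each component of G1 bijectively onto a component of G2. Since G1 has 1 component(s) and G2 has 3, they cannot be isomorphic.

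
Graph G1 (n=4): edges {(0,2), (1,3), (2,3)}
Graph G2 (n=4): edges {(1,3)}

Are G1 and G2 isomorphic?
No, not isomorphic

The graphs are NOT isomorphic.

Connected components of G1: 1 component(s) with vertex sets [[0, 1, 2, 3]], sizes [4].
Connected components of G2: 3 component(s) with vertex sets [[0], [2], [1, 3]], sizes [1, 1, 2].
The number of connected components (and the multiset of component sizes) is an isomorphism invariant — an isomorphism maps each component of G1 bijectively onto a component of G2. Since G1 has 1 component(s) and G2 has 3, they cannot be isomorphic.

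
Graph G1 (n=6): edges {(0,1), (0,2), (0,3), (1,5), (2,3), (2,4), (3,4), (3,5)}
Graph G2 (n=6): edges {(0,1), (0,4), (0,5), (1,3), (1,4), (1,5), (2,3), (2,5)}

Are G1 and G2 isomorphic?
Yes, isomorphic

The graphs are isomorphic.
One valid mapping φ: V(G1) → V(G2): 0→5, 1→2, 2→0, 3→1, 4→4, 5→3

Verify φ preserves adjacency — for each edge of G1, its image is an edge of G2:
  (0,1) → (φ(0),φ(1)) = (2,5) ∈ E(G2) ✓
  (0,2) → (φ(0),φ(2)) = (0,5) ∈ E(G2) ✓
  (0,3) → (φ(0),φ(3)) = (1,5) ∈ E(G2) ✓
  (1,5) → (φ(1),φ(5)) = (2,3) ∈ E(G2) ✓
  (2,3) → (φ(2),φ(3)) = (0,1) ∈ E(G2) ✓
  (2,4) → (φ(2),φ(4)) = (0,4) ∈ E(G2) ✓
  (3,4) → (φ(3),φ(4)) = (1,4) ∈ E(G2) ✓
  (3,5) → (φ(3),φ(5)) = (1,3) ∈ E(G2) ✓
All 8 edges of G1 map to edges of G2, and |E(G1)| = |E(G2)| = 8, so φ is a bijection on edges as well as vertices. Hence G1 ≅ G2.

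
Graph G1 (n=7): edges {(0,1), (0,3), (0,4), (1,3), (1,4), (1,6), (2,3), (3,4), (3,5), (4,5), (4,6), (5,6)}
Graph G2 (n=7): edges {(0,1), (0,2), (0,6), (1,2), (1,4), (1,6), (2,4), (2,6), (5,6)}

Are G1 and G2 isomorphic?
No, not isomorphic

The graphs are NOT isomorphic.

Connected components of G1: 1 component(s) with vertex sets [[0, 1, 2, 3, 4, 5, 6]], sizes [7].
Connected components of G2: 2 component(s) with vertex sets [[3], [0, 1, 2, 4, 5, 6]], sizes [1, 6].
The number of connected components (and the multiset of component sizes) is an isomorphism invariant — an isomorphism maps each component of G1 bijectively onto a component of G2. Since G1 has 1 component(s) and G2 has 2, they cannot be isomorphic.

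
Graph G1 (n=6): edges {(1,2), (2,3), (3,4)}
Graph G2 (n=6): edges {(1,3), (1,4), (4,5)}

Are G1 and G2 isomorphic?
Yes, isomorphic

The graphs are isomorphic.
One valid mapping φ: V(G1) → V(G2): 0→2, 1→5, 2→4, 3→1, 4→3, 5→0

Verify φ preserves adjacency — for each edge of G1, its image is an edge of G2:
  (1,2) → (φ(1),φ(2)) = (4,5) ∈ E(G2) ✓
  (2,3) → (φ(2),φ(3)) = (1,4) ∈ E(G2) ✓
  (3,4) → (φ(3),φ(4)) = (1,3) ∈ E(G2) ✓
All 3 edges of G1 map to edges of G2, and |E(G1)| = |E(G2)| = 3, so φ is a bijection on edges as well as vertices. Hence G1 ≅ G2.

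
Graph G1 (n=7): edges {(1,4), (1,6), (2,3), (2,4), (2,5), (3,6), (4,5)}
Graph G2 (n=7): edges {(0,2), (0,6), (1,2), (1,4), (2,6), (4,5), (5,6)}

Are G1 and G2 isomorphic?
Yes, isomorphic

The graphs are isomorphic.
One valid mapping φ: V(G1) → V(G2): 0→3, 1→1, 2→6, 3→5, 4→2, 5→0, 6→4

Verify φ preserves adjacency — for each edge of G1, its image is an edge of G2:
  (1,4) → (φ(1),φ(4)) = (1,2) ∈ E(G2) ✓
  (1,6) → (φ(1),φ(6)) = (1,4) ∈ E(G2) ✓
  (2,3) → (φ(2),φ(3)) = (5,6) ∈ E(G2) ✓
  (2,4) → (φ(2),φ(4)) = (2,6) ∈ E(G2) ✓
  (2,5) → (φ(2),φ(5)) = (0,6) ∈ E(G2) ✓
  (3,6) → (φ(3),φ(6)) = (4,5) ∈ E(G2) ✓
  (4,5) → (φ(4),φ(5)) = (0,2) ∈ E(G2) ✓
All 7 edges of G1 map to edges of G2, and |E(G1)| = |E(G2)| = 7, so φ is a bijection on edges as well as vertices. Hence G1 ≅ G2.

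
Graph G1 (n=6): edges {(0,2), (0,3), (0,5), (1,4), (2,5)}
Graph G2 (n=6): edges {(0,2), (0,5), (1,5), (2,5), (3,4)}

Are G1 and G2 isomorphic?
Yes, isomorphic

The graphs are isomorphic.
One valid mapping φ: V(G1) → V(G2): 0→5, 1→3, 2→2, 3→1, 4→4, 5→0

Verify φ preserves adjacency — for each edge of G1, its image is an edge of G2:
  (0,2) → (φ(0),φ(2)) = (2,5) ∈ E(G2) ✓
  (0,3) → (φ(0),φ(3)) = (1,5) ∈ E(G2) ✓
  (0,5) → (φ(0),φ(5)) = (0,5) ∈ E(G2) ✓
  (1,4) → (φ(1),φ(4)) = (3,4) ∈ E(G2) ✓
  (2,5) → (φ(2),φ(5)) = (0,2) ∈ E(G2) ✓
All 5 edges of G1 map to edges of G2, and |E(G1)| = |E(G2)| = 5, so φ is a bijection on edges as well as vertices. Hence G1 ≅ G2.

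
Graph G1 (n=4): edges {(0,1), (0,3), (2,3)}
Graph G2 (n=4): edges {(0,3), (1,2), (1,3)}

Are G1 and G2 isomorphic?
Yes, isomorphic

The graphs are isomorphic.
One valid mapping φ: V(G1) → V(G2): 0→1, 1→2, 2→0, 3→3

Verify φ preserves adjacency — for each edge of G1, its image is an edge of G2:
  (0,1) → (φ(0),φ(1)) = (1,2) ∈ E(G2) ✓
  (0,3) → (φ(0),φ(3)) = (1,3) ∈ E(G2) ✓
  (2,3) → (φ(2),φ(3)) = (0,3) ∈ E(G2) ✓
All 3 edges of G1 map to edges of G2, and |E(G1)| = |E(G2)| = 3, so φ is a bijection on edges as well as vertices. Hence G1 ≅ G2.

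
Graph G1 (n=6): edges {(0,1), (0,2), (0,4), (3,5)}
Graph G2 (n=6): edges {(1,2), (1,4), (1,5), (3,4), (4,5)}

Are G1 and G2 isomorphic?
No, not isomorphic

The graphs are NOT isomorphic.

Degrees in G1: deg(0)=3, deg(1)=1, deg(2)=1, deg(3)=1, deg(4)=1, deg(5)=1.
Sorted degree sequence of G1: [3, 1, 1, 1, 1, 1].
Degrees in G2: deg(0)=0, deg(1)=3, deg(2)=1, deg(3)=1, deg(4)=3, deg(5)=2.
Sorted degree sequence of G2: [3, 3, 2, 1, 1, 0].
The (sorted) degree sequence is an isomorphism invariant, so since G1 and G2 have different degree sequences they cannot be isomorphic.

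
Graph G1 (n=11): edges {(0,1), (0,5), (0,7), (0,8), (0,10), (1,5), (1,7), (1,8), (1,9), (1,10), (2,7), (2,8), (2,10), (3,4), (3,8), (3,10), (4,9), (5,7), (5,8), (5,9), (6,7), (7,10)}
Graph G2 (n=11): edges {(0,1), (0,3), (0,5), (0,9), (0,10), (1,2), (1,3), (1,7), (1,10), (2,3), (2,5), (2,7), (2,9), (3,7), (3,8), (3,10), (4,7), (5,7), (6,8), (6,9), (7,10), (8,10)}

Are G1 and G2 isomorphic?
Yes, isomorphic

The graphs are isomorphic.
One valid mapping φ: V(G1) → V(G2): 0→1, 1→3, 2→5, 3→9, 4→6, 5→10, 6→4, 7→7, 8→0, 9→8, 10→2

Verify φ preserves adjacency — for each edge of G1, its image is an edge of G2:
  (0,1) → (φ(0),φ(1)) = (1,3) ∈ E(G2) ✓
  (0,5) → (φ(0),φ(5)) = (1,10) ∈ E(G2) ✓
  (0,7) → (φ(0),φ(7)) = (1,7) ∈ E(G2) ✓
  (0,8) → (φ(0),φ(8)) = (0,1) ∈ E(G2) ✓
  (0,10) → (φ(0),φ(10)) = (1,2) ∈ E(G2) ✓
  (1,5) → (φ(1),φ(5)) = (3,10) ∈ E(G2) ✓
  (1,7) → (φ(1),φ(7)) = (3,7) ∈ E(G2) ✓
  (1,8) → (φ(1),φ(8)) = (0,3) ∈ E(G2) ✓
  (1,9) → (φ(1),φ(9)) = (3,8) ∈ E(G2) ✓
  (1,10) → (φ(1),φ(10)) = (2,3) ∈ E(G2) ✓
  (2,7) → (φ(2),φ(7)) = (5,7) ∈ E(G2) ✓
  (2,8) → (φ(2),φ(8)) = (0,5) ∈ E(G2) ✓
  (2,10) → (φ(2),φ(10)) = (2,5) ∈ E(G2) ✓
  (3,4) → (φ(3),φ(4)) = (6,9) ∈ E(G2) ✓
  (3,8) → (φ(3),φ(8)) = (0,9) ∈ E(G2) ✓
  (3,10) → (φ(3),φ(10)) = (2,9) ∈ E(G2) ✓
  (4,9) → (φ(4),φ(9)) = (6,8) ∈ E(G2) ✓
  (5,7) → (φ(5),φ(7)) = (7,10) ∈ E(G2) ✓
  (5,8) → (φ(5),φ(8)) = (0,10) ∈ E(G2) ✓
  (5,9) → (φ(5),φ(9)) = (8,10) ∈ E(G2) ✓
  (6,7) → (φ(6),φ(7)) = (4,7) ∈ E(G2) ✓
  (7,10) → (φ(7),φ(10)) = (2,7) ∈ E(G2) ✓
All 22 edges of G1 map to edges of G2, and |E(G1)| = |E(G2)| = 22, so φ is a bijection on edges as well as vertices. Hence G1 ≅ G2.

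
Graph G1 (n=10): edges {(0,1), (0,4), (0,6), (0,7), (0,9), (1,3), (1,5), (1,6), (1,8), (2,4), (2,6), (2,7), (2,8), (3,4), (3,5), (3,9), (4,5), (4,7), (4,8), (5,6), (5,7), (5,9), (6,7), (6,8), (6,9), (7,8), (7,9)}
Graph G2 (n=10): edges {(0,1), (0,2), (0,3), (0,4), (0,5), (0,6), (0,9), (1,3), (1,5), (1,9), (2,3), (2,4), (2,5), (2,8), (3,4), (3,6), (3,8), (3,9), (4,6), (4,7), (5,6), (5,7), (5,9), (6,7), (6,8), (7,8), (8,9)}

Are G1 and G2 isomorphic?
Yes, isomorphic

The graphs are isomorphic.
One valid mapping φ: V(G1) → V(G2): 0→2, 1→8, 2→1, 3→7, 4→5, 5→6, 6→3, 7→0, 8→9, 9→4

Verify φ preserves adjacency — for each edge of G1, its image is an edge of G2:
  (0,1) → (φ(0),φ(1)) = (2,8) ∈ E(G2) ✓
  (0,4) → (φ(0),φ(4)) = (2,5) ∈ E(G2) ✓
  (0,6) → (φ(0),φ(6)) = (2,3) ∈ E(G2) ✓
  (0,7) → (φ(0),φ(7)) = (0,2) ∈ E(G2) ✓
  (0,9) → (φ(0),φ(9)) = (2,4) ∈ E(G2) ✓
  (1,3) → (φ(1),φ(3)) = (7,8) ∈ E(G2) ✓
  (1,5) → (φ(1),φ(5)) = (6,8) ∈ E(G2) ✓
  (1,6) → (φ(1),φ(6)) = (3,8) ∈ E(G2) ✓
  (1,8) → (φ(1),φ(8)) = (8,9) ∈ E(G2) ✓
  (2,4) → (φ(2),φ(4)) = (1,5) ∈ E(G2) ✓
  (2,6) → (φ(2),φ(6)) = (1,3) ∈ E(G2) ✓
  (2,7) → (φ(2),φ(7)) = (0,1) ∈ E(G2) ✓
  (2,8) → (φ(2),φ(8)) = (1,9) ∈ E(G2) ✓
  (3,4) → (φ(3),φ(4)) = (5,7) ∈ E(G2) ✓
  (3,5) → (φ(3),φ(5)) = (6,7) ∈ E(G2) ✓
  (3,9) → (φ(3),φ(9)) = (4,7) ∈ E(G2) ✓
  (4,5) → (φ(4),φ(5)) = (5,6) ∈ E(G2) ✓
  (4,7) → (φ(4),φ(7)) = (0,5) ∈ E(G2) ✓
  (4,8) → (φ(4),φ(8)) = (5,9) ∈ E(G2) ✓
  (5,6) → (φ(5),φ(6)) = (3,6) ∈ E(G2) ✓
  (5,7) → (φ(5),φ(7)) = (0,6) ∈ E(G2) ✓
  (5,9) → (φ(5),φ(9)) = (4,6) ∈ E(G2) ✓
  (6,7) → (φ(6),φ(7)) = (0,3) ∈ E(G2) ✓
  (6,8) → (φ(6),φ(8)) = (3,9) ∈ E(G2) ✓
  (6,9) → (φ(6),φ(9)) = (3,4) ∈ E(G2) ✓
  (7,8) → (φ(7),φ(8)) = (0,9) ∈ E(G2) ✓
  (7,9) → (φ(7),φ(9)) = (0,4) ∈ E(G2) ✓
All 27 edges of G1 map to edges of G2, and |E(G1)| = |E(G2)| = 27, so φ is a bijection on edges as well as vertices. Hence G1 ≅ G2.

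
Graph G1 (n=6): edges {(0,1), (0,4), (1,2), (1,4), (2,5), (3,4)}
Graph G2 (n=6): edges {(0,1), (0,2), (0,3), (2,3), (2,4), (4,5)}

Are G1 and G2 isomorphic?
Yes, isomorphic

The graphs are isomorphic.
One valid mapping φ: V(G1) → V(G2): 0→3, 1→2, 2→4, 3→1, 4→0, 5→5

Verify φ preserves adjacency — for each edge of G1, its image is an edge of G2:
  (0,1) → (φ(0),φ(1)) = (2,3) ∈ E(G2) ✓
  (0,4) → (φ(0),φ(4)) = (0,3) ∈ E(G2) ✓
  (1,2) → (φ(1),φ(2)) = (2,4) ∈ E(G2) ✓
  (1,4) → (φ(1),φ(4)) = (0,2) ∈ E(G2) ✓
  (2,5) → (φ(2),φ(5)) = (4,5) ∈ E(G2) ✓
  (3,4) → (φ(3),φ(4)) = (0,1) ∈ E(G2) ✓
All 6 edges of G1 map to edges of G2, and |E(G1)| = |E(G2)| = 6, so φ is a bijection on edges as well as vertices. Hence G1 ≅ G2.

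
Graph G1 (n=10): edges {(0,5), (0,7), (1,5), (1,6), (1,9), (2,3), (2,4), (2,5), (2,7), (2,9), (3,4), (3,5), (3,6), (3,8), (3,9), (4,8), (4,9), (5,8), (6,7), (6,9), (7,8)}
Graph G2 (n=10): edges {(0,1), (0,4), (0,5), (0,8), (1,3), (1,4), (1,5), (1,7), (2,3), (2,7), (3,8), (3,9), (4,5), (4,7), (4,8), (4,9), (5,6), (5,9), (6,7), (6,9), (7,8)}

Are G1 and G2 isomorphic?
Yes, isomorphic

The graphs are isomorphic.
One valid mapping φ: V(G1) → V(G2): 0→2, 1→6, 2→1, 3→4, 4→0, 5→7, 6→9, 7→3, 8→8, 9→5

Verify φ preserves adjacency — for each edge of G1, its image is an edge of G2:
  (0,5) → (φ(0),φ(5)) = (2,7) ∈ E(G2) ✓
  (0,7) → (φ(0),φ(7)) = (2,3) ∈ E(G2) ✓
  (1,5) → (φ(1),φ(5)) = (6,7) ∈ E(G2) ✓
  (1,6) → (φ(1),φ(6)) = (6,9) ∈ E(G2) ✓
  (1,9) → (φ(1),φ(9)) = (5,6) ∈ E(G2) ✓
  (2,3) → (φ(2),φ(3)) = (1,4) ∈ E(G2) ✓
  (2,4) → (φ(2),φ(4)) = (0,1) ∈ E(G2) ✓
  (2,5) → (φ(2),φ(5)) = (1,7) ∈ E(G2) ✓
  (2,7) → (φ(2),φ(7)) = (1,3) ∈ E(G2) ✓
  (2,9) → (φ(2),φ(9)) = (1,5) ∈ E(G2) ✓
  (3,4) → (φ(3),φ(4)) = (0,4) ∈ E(G2) ✓
  (3,5) → (φ(3),φ(5)) = (4,7) ∈ E(G2) ✓
  (3,6) → (φ(3),φ(6)) = (4,9) ∈ E(G2) ✓
  (3,8) → (φ(3),φ(8)) = (4,8) ∈ E(G2) ✓
  (3,9) → (φ(3),φ(9)) = (4,5) ∈ E(G2) ✓
  (4,8) → (φ(4),φ(8)) = (0,8) ∈ E(G2) ✓
  (4,9) → (φ(4),φ(9)) = (0,5) ∈ E(G2) ✓
  (5,8) → (φ(5),φ(8)) = (7,8) ∈ E(G2) ✓
  (6,7) → (φ(6),φ(7)) = (3,9) ∈ E(G2) ✓
  (6,9) → (φ(6),φ(9)) = (5,9) ∈ E(G2) ✓
  (7,8) → (φ(7),φ(8)) = (3,8) ∈ E(G2) ✓
All 21 edges of G1 map to edges of G2, and |E(G1)| = |E(G2)| = 21, so φ is a bijection on edges as well as vertices. Hence G1 ≅ G2.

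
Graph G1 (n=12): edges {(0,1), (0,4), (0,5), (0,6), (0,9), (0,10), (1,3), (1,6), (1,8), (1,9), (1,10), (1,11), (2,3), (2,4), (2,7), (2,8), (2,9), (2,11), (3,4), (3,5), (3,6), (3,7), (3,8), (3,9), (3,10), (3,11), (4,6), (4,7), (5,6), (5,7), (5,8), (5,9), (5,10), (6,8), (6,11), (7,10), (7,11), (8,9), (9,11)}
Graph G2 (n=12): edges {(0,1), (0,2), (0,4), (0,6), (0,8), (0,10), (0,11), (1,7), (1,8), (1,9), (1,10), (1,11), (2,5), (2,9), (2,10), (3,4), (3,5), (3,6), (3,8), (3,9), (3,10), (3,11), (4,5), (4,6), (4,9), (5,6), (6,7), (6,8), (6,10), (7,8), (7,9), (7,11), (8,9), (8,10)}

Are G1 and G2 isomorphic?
No, not isomorphic

The graphs are NOT isomorphic.

Degrees in G1: deg(0)=6, deg(1)=7, deg(2)=6, deg(3)=10, deg(4)=5, deg(5)=7, deg(6)=7, deg(7)=6, deg(8)=6, deg(9)=7, deg(10)=5, deg(11)=6.
Sorted degree sequence of G1: [10, 7, 7, 7, 7, 6, 6, 6, 6, 6, 5, 5].
Degrees in G2: deg(0)=7, deg(1)=6, deg(2)=4, deg(3)=7, deg(4)=5, deg(5)=4, deg(6)=7, deg(7)=5, deg(8)=7, deg(9)=6, deg(10)=6, deg(11)=4.
Sorted degree sequence of G2: [7, 7, 7, 7, 6, 6, 6, 5, 5, 4, 4, 4].
The (sorted) degree sequence is an isomorphism invariant, so since G1 and G2 have different degree sequences they cannot be isomorphic.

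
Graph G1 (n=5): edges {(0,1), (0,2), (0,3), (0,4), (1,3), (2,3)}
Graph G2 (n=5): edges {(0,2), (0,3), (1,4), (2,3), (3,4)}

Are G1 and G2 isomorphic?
No, not isomorphic

The graphs are NOT isomorphic.

Degrees in G1: deg(0)=4, deg(1)=2, deg(2)=2, deg(3)=3, deg(4)=1.
Sorted degree sequence of G1: [4, 3, 2, 2, 1].
Degrees in G2: deg(0)=2, deg(1)=1, deg(2)=2, deg(3)=3, deg(4)=2.
Sorted degree sequence of G2: [3, 2, 2, 2, 1].
The (sorted) degree sequence is an isomorphism invariant, so since G1 and G2 have different degree sequences they cannot be isomorphic.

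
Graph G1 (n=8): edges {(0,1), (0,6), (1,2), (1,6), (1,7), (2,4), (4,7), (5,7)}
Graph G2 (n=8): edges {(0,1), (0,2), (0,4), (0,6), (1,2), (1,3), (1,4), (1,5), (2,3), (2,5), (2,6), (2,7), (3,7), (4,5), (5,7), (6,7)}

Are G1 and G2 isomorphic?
No, not isomorphic

The graphs are NOT isomorphic.

Degrees in G1: deg(0)=2, deg(1)=4, deg(2)=2, deg(3)=0, deg(4)=2, deg(5)=1, deg(6)=2, deg(7)=3.
Sorted degree sequence of G1: [4, 3, 2, 2, 2, 2, 1, 0].
Degrees in G2: deg(0)=4, deg(1)=5, deg(2)=6, deg(3)=3, deg(4)=3, deg(5)=4, deg(6)=3, deg(7)=4.
Sorted degree sequence of G2: [6, 5, 4, 4, 4, 3, 3, 3].
The (sorted) degree sequence is an isomorphism invariant, so since G1 and G2 have different degree sequences they cannot be isomorphic.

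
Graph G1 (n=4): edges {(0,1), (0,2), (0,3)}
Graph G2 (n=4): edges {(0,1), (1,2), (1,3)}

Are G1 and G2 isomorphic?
Yes, isomorphic

The graphs are isomorphic.
One valid mapping φ: V(G1) → V(G2): 0→1, 1→3, 2→2, 3→0

Verify φ preserves adjacency — for each edge of G1, its image is an edge of G2:
  (0,1) → (φ(0),φ(1)) = (1,3) ∈ E(G2) ✓
  (0,2) → (φ(0),φ(2)) = (1,2) ∈ E(G2) ✓
  (0,3) → (φ(0),φ(3)) = (0,1) ∈ E(G2) ✓
All 3 edges of G1 map to edges of G2, and |E(G1)| = |E(G2)| = 3, so φ is a bijection on edges as well as vertices. Hence G1 ≅ G2.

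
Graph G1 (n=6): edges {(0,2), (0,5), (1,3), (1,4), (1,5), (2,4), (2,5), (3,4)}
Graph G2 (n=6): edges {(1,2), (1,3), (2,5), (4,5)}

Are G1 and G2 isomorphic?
No, not isomorphic

The graphs are NOT isomorphic.

Connected components of G1: 1 component(s) with vertex sets [[0, 1, 2, 3, 4, 5]], sizes [6].
Connected components of G2: 2 component(s) with vertex sets [[0], [1, 2, 3, 4, 5]], sizes [1, 5].
The number of connected components (and the multiset of component sizes) is an isomorphism invariant — an isomorphism maps each component of G1 bijectively onto a component of G2. Since G1 has 1 component(s) and G2 has 2, they cannot be isomorphic.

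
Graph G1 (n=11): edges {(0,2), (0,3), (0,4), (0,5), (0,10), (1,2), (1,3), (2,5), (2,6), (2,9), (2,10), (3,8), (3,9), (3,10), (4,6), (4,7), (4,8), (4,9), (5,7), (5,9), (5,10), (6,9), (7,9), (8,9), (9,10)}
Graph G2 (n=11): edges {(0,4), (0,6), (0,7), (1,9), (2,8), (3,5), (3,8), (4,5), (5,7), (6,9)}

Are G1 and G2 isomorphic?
No, not isomorphic

The graphs are NOT isomorphic.

Connected components of G1: 1 component(s) with vertex sets [[0, 1, 2, 3, 4, 5, 6, 7, 8, 9, 10]], sizes [11].
Connected components of G2: 2 component(s) with vertex sets [[10], [0, 1, 2, 3, 4, 5, 6, 7, 8, 9]], sizes [1, 10].
The number of connected components (and the multiset of component sizes) is an isomorphism invariant — an isomorphism maps each component of G1 bijectively onto a component of G2. Since G1 has 1 component(s) and G2 has 2, they cannot be isomorphic.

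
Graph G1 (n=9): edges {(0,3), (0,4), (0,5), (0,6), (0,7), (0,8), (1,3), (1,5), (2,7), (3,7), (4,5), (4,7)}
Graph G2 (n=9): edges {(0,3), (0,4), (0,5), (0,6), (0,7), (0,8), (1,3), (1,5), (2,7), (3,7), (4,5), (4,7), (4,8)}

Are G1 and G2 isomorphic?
No, not isomorphic

The graphs are NOT isomorphic.

Counting edges: G1 has 12 edge(s); G2 has 13 edge(s).
Edge count is an isomorphism invariant (a bijection on vertices induces a bijection on edges), so differing edge counts rule out isomorphism.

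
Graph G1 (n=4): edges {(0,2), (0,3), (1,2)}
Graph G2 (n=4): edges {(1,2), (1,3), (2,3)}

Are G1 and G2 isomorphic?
No, not isomorphic

The graphs are NOT isomorphic.

Counting triangles (3-cliques): G1 has 0, G2 has 1.
Triangle count is an isomorphism invariant, so differing triangle counts rule out isomorphism.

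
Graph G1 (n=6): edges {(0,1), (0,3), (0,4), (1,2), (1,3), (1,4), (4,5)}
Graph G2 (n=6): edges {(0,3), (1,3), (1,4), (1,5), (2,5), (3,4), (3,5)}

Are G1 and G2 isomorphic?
Yes, isomorphic

The graphs are isomorphic.
One valid mapping φ: V(G1) → V(G2): 0→1, 1→3, 2→0, 3→4, 4→5, 5→2

Verify φ preserves adjacency — for each edge of G1, its image is an edge of G2:
  (0,1) → (φ(0),φ(1)) = (1,3) ∈ E(G2) ✓
  (0,3) → (φ(0),φ(3)) = (1,4) ∈ E(G2) ✓
  (0,4) → (φ(0),φ(4)) = (1,5) ∈ E(G2) ✓
  (1,2) → (φ(1),φ(2)) = (0,3) ∈ E(G2) ✓
  (1,3) → (φ(1),φ(3)) = (3,4) ∈ E(G2) ✓
  (1,4) → (φ(1),φ(4)) = (3,5) ∈ E(G2) ✓
  (4,5) → (φ(4),φ(5)) = (2,5) ∈ E(G2) ✓
All 7 edges of G1 map to edges of G2, and |E(G1)| = |E(G2)| = 7, so φ is a bijection on edges as well as vertices. Hence G1 ≅ G2.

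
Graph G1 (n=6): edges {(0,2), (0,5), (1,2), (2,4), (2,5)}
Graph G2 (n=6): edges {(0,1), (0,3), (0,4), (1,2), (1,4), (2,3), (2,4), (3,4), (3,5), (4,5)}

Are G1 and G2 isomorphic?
No, not isomorphic

The graphs are NOT isomorphic.

Connected components of G1: 2 component(s) with vertex sets [[3], [0, 1, 2, 4, 5]], sizes [1, 5].
Connected components of G2: 1 component(s) with vertex sets [[0, 1, 2, 3, 4, 5]], sizes [6].
The number of connected components (and the multiset of component sizes) is an isomorphism invariant — an isomorphism maps each component of G1 bijectively onto a component of G2. Since G1 has 2 component(s) and G2 has 1, they cannot be isomorphic.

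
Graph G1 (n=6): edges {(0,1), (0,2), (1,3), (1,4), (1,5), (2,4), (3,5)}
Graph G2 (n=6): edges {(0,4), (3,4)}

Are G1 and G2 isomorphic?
No, not isomorphic

The graphs are NOT isomorphic.

Connected components of G1: 1 component(s) with vertex sets [[0, 1, 2, 3, 4, 5]], sizes [6].
Connected components of G2: 4 component(s) with vertex sets [[1], [2], [5], [0, 3, 4]], sizes [1, 1, 1, 3].
The number of connected components (and the multiset of component sizes) is an isomorphism invariant — an isomorphism maps each component of G1 bijectively onto a component of G2. Since G1 has 1 component(s) and G2 has 4, they cannot be isomorphic.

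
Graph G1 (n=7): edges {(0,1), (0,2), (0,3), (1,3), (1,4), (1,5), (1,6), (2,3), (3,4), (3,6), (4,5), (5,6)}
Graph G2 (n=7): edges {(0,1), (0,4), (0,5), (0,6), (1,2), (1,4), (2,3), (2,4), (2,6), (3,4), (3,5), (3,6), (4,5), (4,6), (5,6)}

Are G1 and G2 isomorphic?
No, not isomorphic

The graphs are NOT isomorphic.

Counting triangles (3-cliques): G1 has 6, G2 has 12.
Triangle count is an isomorphism invariant, so differing triangle counts rule out isomorphism.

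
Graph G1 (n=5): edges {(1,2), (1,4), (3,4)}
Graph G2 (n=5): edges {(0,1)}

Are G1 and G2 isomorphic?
No, not isomorphic

The graphs are NOT isomorphic.

Connected components of G1: 2 component(s) with vertex sets [[0], [1, 2, 3, 4]], sizes [1, 4].
Connected components of G2: 4 component(s) with vertex sets [[2], [3], [4], [0, 1]], sizes [1, 1, 1, 2].
The number of connected components (and the multiset of component sizes) is an isomorphism invariant — an isomorphism maps each component of G1 bijectively onto a component of G2. Since G1 has 2 component(s) and G2 has 4, they cannot be isomorphic.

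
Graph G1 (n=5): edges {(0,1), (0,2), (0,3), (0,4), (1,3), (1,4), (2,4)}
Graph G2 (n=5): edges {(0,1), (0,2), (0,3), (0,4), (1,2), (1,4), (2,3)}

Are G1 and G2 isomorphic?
Yes, isomorphic

The graphs are isomorphic.
One valid mapping φ: V(G1) → V(G2): 0→0, 1→2, 2→4, 3→3, 4→1

Verify φ preserves adjacency — for each edge of G1, its image is an edge of G2:
  (0,1) → (φ(0),φ(1)) = (0,2) ∈ E(G2) ✓
  (0,2) → (φ(0),φ(2)) = (0,4) ∈ E(G2) ✓
  (0,3) → (φ(0),φ(3)) = (0,3) ∈ E(G2) ✓
  (0,4) → (φ(0),φ(4)) = (0,1) ∈ E(G2) ✓
  (1,3) → (φ(1),φ(3)) = (2,3) ∈ E(G2) ✓
  (1,4) → (φ(1),φ(4)) = (1,2) ∈ E(G2) ✓
  (2,4) → (φ(2),φ(4)) = (1,4) ∈ E(G2) ✓
All 7 edges of G1 map to edges of G2, and |E(G1)| = |E(G2)| = 7, so φ is a bijection on edges as well as vertices. Hence G1 ≅ G2.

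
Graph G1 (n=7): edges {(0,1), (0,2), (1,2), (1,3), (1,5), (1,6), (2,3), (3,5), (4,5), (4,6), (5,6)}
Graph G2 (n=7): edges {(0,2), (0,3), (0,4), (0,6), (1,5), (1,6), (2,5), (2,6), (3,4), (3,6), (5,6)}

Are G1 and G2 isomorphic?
Yes, isomorphic

The graphs are isomorphic.
One valid mapping φ: V(G1) → V(G2): 0→1, 1→6, 2→5, 3→2, 4→4, 5→0, 6→3

Verify φ preserves adjacency — for each edge of G1, its image is an edge of G2:
  (0,1) → (φ(0),φ(1)) = (1,6) ∈ E(G2) ✓
  (0,2) → (φ(0),φ(2)) = (1,5) ∈ E(G2) ✓
  (1,2) → (φ(1),φ(2)) = (5,6) ∈ E(G2) ✓
  (1,3) → (φ(1),φ(3)) = (2,6) ∈ E(G2) ✓
  (1,5) → (φ(1),φ(5)) = (0,6) ∈ E(G2) ✓
  (1,6) → (φ(1),φ(6)) = (3,6) ∈ E(G2) ✓
  (2,3) → (φ(2),φ(3)) = (2,5) ∈ E(G2) ✓
  (3,5) → (φ(3),φ(5)) = (0,2) ∈ E(G2) ✓
  (4,5) → (φ(4),φ(5)) = (0,4) ∈ E(G2) ✓
  (4,6) → (φ(4),φ(6)) = (3,4) ∈ E(G2) ✓
  (5,6) → (φ(5),φ(6)) = (0,3) ∈ E(G2) ✓
All 11 edges of G1 map to edges of G2, and |E(G1)| = |E(G2)| = 11, so φ is a bijection on edges as well as vertices. Hence G1 ≅ G2.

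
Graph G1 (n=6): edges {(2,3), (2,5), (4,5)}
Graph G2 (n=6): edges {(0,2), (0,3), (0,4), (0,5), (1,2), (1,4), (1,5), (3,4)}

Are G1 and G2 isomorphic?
No, not isomorphic

The graphs are NOT isomorphic.

Counting triangles (3-cliques): G1 has 0, G2 has 1.
Triangle count is an isomorphism invariant, so differing triangle counts rule out isomorphism.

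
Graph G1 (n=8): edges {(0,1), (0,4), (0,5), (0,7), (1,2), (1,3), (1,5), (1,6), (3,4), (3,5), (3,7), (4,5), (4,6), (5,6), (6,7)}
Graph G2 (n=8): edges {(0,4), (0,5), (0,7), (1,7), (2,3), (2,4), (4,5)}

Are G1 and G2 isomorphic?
No, not isomorphic

The graphs are NOT isomorphic.

Connected components of G1: 1 component(s) with vertex sets [[0, 1, 2, 3, 4, 5, 6, 7]], sizes [8].
Connected components of G2: 2 component(s) with vertex sets [[6], [0, 1, 2, 3, 4, 5, 7]], sizes [1, 7].
The number of connected components (and the multiset of component sizes) is an isomorphism invariant — an isomorphism maps each component of G1 bijectively onto a component of G2. Since G1 has 1 component(s) and G2 has 2, they cannot be isomorphic.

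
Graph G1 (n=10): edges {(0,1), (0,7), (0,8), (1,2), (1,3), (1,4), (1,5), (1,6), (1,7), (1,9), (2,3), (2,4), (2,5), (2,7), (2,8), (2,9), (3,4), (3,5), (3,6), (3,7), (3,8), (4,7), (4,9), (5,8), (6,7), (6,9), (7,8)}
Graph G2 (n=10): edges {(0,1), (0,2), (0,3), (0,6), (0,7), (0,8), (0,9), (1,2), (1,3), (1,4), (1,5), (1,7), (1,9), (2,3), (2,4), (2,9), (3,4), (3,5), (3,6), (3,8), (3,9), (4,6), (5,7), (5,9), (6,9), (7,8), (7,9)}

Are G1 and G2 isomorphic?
Yes, isomorphic

The graphs are isomorphic.
One valid mapping φ: V(G1) → V(G2): 0→8, 1→3, 2→1, 3→9, 4→2, 5→5, 6→6, 7→0, 8→7, 9→4

Verify φ preserves adjacency — for each edge of G1, its image is an edge of G2:
  (0,1) → (φ(0),φ(1)) = (3,8) ∈ E(G2) ✓
  (0,7) → (φ(0),φ(7)) = (0,8) ∈ E(G2) ✓
  (0,8) → (φ(0),φ(8)) = (7,8) ∈ E(G2) ✓
  (1,2) → (φ(1),φ(2)) = (1,3) ∈ E(G2) ✓
  (1,3) → (φ(1),φ(3)) = (3,9) ∈ E(G2) ✓
  (1,4) → (φ(1),φ(4)) = (2,3) ∈ E(G2) ✓
  (1,5) → (φ(1),φ(5)) = (3,5) ∈ E(G2) ✓
  (1,6) → (φ(1),φ(6)) = (3,6) ∈ E(G2) ✓
  (1,7) → (φ(1),φ(7)) = (0,3) ∈ E(G2) ✓
  (1,9) → (φ(1),φ(9)) = (3,4) ∈ E(G2) ✓
  (2,3) → (φ(2),φ(3)) = (1,9) ∈ E(G2) ✓
  (2,4) → (φ(2),φ(4)) = (1,2) ∈ E(G2) ✓
  (2,5) → (φ(2),φ(5)) = (1,5) ∈ E(G2) ✓
  (2,7) → (φ(2),φ(7)) = (0,1) ∈ E(G2) ✓
  (2,8) → (φ(2),φ(8)) = (1,7) ∈ E(G2) ✓
  (2,9) → (φ(2),φ(9)) = (1,4) ∈ E(G2) ✓
  (3,4) → (φ(3),φ(4)) = (2,9) ∈ E(G2) ✓
  (3,5) → (φ(3),φ(5)) = (5,9) ∈ E(G2) ✓
  (3,6) → (φ(3),φ(6)) = (6,9) ∈ E(G2) ✓
  (3,7) → (φ(3),φ(7)) = (0,9) ∈ E(G2) ✓
  (3,8) → (φ(3),φ(8)) = (7,9) ∈ E(G2) ✓
  (4,7) → (φ(4),φ(7)) = (0,2) ∈ E(G2) ✓
  (4,9) → (φ(4),φ(9)) = (2,4) ∈ E(G2) ✓
  (5,8) → (φ(5),φ(8)) = (5,7) ∈ E(G2) ✓
  (6,7) → (φ(6),φ(7)) = (0,6) ∈ E(G2) ✓
  (6,9) → (φ(6),φ(9)) = (4,6) ∈ E(G2) ✓
  (7,8) → (φ(7),φ(8)) = (0,7) ∈ E(G2) ✓
All 27 edges of G1 map to edges of G2, and |E(G1)| = |E(G2)| = 27, so φ is a bijection on edges as well as vertices. Hence G1 ≅ G2.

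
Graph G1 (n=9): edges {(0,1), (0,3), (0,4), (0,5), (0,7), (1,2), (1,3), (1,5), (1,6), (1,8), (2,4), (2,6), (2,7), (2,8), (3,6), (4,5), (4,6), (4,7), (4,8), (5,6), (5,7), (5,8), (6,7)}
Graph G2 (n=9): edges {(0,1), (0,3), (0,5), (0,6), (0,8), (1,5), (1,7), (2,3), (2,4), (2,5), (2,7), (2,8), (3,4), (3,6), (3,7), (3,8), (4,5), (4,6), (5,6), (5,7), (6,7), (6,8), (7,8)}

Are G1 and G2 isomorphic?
Yes, isomorphic

The graphs are isomorphic.
One valid mapping φ: V(G1) → V(G2): 0→0, 1→5, 2→2, 3→1, 4→3, 5→6, 6→7, 7→8, 8→4

Verify φ preserves adjacency — for each edge of G1, its image is an edge of G2:
  (0,1) → (φ(0),φ(1)) = (0,5) ∈ E(G2) ✓
  (0,3) → (φ(0),φ(3)) = (0,1) ∈ E(G2) ✓
  (0,4) → (φ(0),φ(4)) = (0,3) ∈ E(G2) ✓
  (0,5) → (φ(0),φ(5)) = (0,6) ∈ E(G2) ✓
  (0,7) → (φ(0),φ(7)) = (0,8) ∈ E(G2) ✓
  (1,2) → (φ(1),φ(2)) = (2,5) ∈ E(G2) ✓
  (1,3) → (φ(1),φ(3)) = (1,5) ∈ E(G2) ✓
  (1,5) → (φ(1),φ(5)) = (5,6) ∈ E(G2) ✓
  (1,6) → (φ(1),φ(6)) = (5,7) ∈ E(G2) ✓
  (1,8) → (φ(1),φ(8)) = (4,5) ∈ E(G2) ✓
  (2,4) → (φ(2),φ(4)) = (2,3) ∈ E(G2) ✓
  (2,6) → (φ(2),φ(6)) = (2,7) ∈ E(G2) ✓
  (2,7) → (φ(2),φ(7)) = (2,8) ∈ E(G2) ✓
  (2,8) → (φ(2),φ(8)) = (2,4) ∈ E(G2) ✓
  (3,6) → (φ(3),φ(6)) = (1,7) ∈ E(G2) ✓
  (4,5) → (φ(4),φ(5)) = (3,6) ∈ E(G2) ✓
  (4,6) → (φ(4),φ(6)) = (3,7) ∈ E(G2) ✓
  (4,7) → (φ(4),φ(7)) = (3,8) ∈ E(G2) ✓
  (4,8) → (φ(4),φ(8)) = (3,4) ∈ E(G2) ✓
  (5,6) → (φ(5),φ(6)) = (6,7) ∈ E(G2) ✓
  (5,7) → (φ(5),φ(7)) = (6,8) ∈ E(G2) ✓
  (5,8) → (φ(5),φ(8)) = (4,6) ∈ E(G2) ✓
  (6,7) → (φ(6),φ(7)) = (7,8) ∈ E(G2) ✓
All 23 edges of G1 map to edges of G2, and |E(G1)| = |E(G2)| = 23, so φ is a bijection on edges as well as vertices. Hence G1 ≅ G2.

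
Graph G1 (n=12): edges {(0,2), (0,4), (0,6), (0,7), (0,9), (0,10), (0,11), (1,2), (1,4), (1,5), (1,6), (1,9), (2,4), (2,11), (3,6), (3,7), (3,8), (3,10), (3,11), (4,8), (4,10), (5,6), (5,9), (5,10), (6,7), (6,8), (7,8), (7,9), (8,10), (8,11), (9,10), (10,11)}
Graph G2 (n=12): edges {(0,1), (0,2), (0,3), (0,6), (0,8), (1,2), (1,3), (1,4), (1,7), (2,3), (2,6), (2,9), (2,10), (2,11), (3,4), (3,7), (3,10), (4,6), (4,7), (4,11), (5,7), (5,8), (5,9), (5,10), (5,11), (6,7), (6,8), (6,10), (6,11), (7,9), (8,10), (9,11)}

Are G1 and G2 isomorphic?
Yes, isomorphic

The graphs are isomorphic.
One valid mapping φ: V(G1) → V(G2): 0→6, 1→5, 2→8, 3→1, 4→10, 5→9, 6→7, 7→4, 8→3, 9→11, 10→2, 11→0

Verify φ preserves adjacency — for each edge of G1, its image is an edge of G2:
  (0,2) → (φ(0),φ(2)) = (6,8) ∈ E(G2) ✓
  (0,4) → (φ(0),φ(4)) = (6,10) ∈ E(G2) ✓
  (0,6) → (φ(0),φ(6)) = (6,7) ∈ E(G2) ✓
  (0,7) → (φ(0),φ(7)) = (4,6) ∈ E(G2) ✓
  (0,9) → (φ(0),φ(9)) = (6,11) ∈ E(G2) ✓
  (0,10) → (φ(0),φ(10)) = (2,6) ∈ E(G2) ✓
  (0,11) → (φ(0),φ(11)) = (0,6) ∈ E(G2) ✓
  (1,2) → (φ(1),φ(2)) = (5,8) ∈ E(G2) ✓
  (1,4) → (φ(1),φ(4)) = (5,10) ∈ E(G2) ✓
  (1,5) → (φ(1),φ(5)) = (5,9) ∈ E(G2) ✓
  (1,6) → (φ(1),φ(6)) = (5,7) ∈ E(G2) ✓
  (1,9) → (φ(1),φ(9)) = (5,11) ∈ E(G2) ✓
  (2,4) → (φ(2),φ(4)) = (8,10) ∈ E(G2) ✓
  (2,11) → (φ(2),φ(11)) = (0,8) ∈ E(G2) ✓
  (3,6) → (φ(3),φ(6)) = (1,7) ∈ E(G2) ✓
  (3,7) → (φ(3),φ(7)) = (1,4) ∈ E(G2) ✓
  (3,8) → (φ(3),φ(8)) = (1,3) ∈ E(G2) ✓
  (3,10) → (φ(3),φ(10)) = (1,2) ∈ E(G2) ✓
  (3,11) → (φ(3),φ(11)) = (0,1) ∈ E(G2) ✓
  (4,8) → (φ(4),φ(8)) = (3,10) ∈ E(G2) ✓
  (4,10) → (φ(4),φ(10)) = (2,10) ∈ E(G2) ✓
  (5,6) → (φ(5),φ(6)) = (7,9) ∈ E(G2) ✓
  (5,9) → (φ(5),φ(9)) = (9,11) ∈ E(G2) ✓
  (5,10) → (φ(5),φ(10)) = (2,9) ∈ E(G2) ✓
  (6,7) → (φ(6),φ(7)) = (4,7) ∈ E(G2) ✓
  (6,8) → (φ(6),φ(8)) = (3,7) ∈ E(G2) ✓
  (7,8) → (φ(7),φ(8)) = (3,4) ∈ E(G2) ✓
  (7,9) → (φ(7),φ(9)) = (4,11) ∈ E(G2) ✓
  (8,10) → (φ(8),φ(10)) = (2,3) ∈ E(G2) ✓
  (8,11) → (φ(8),φ(11)) = (0,3) ∈ E(G2) ✓
  (9,10) → (φ(9),φ(10)) = (2,11) ∈ E(G2) ✓
  (10,11) → (φ(10),φ(11)) = (0,2) ∈ E(G2) ✓
All 32 edges of G1 map to edges of G2, and |E(G1)| = |E(G2)| = 32, so φ is a bijection on edges as well as vertices. Hence G1 ≅ G2.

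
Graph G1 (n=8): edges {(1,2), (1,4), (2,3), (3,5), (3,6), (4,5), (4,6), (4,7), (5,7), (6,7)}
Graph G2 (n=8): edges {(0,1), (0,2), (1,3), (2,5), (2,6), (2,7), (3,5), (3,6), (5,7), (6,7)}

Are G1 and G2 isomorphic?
Yes, isomorphic

The graphs are isomorphic.
One valid mapping φ: V(G1) → V(G2): 0→4, 1→0, 2→1, 3→3, 4→2, 5→6, 6→5, 7→7

Verify φ preserves adjacency — for each edge of G1, its image is an edge of G2:
  (1,2) → (φ(1),φ(2)) = (0,1) ∈ E(G2) ✓
  (1,4) → (φ(1),φ(4)) = (0,2) ∈ E(G2) ✓
  (2,3) → (φ(2),φ(3)) = (1,3) ∈ E(G2) ✓
  (3,5) → (φ(3),φ(5)) = (3,6) ∈ E(G2) ✓
  (3,6) → (φ(3),φ(6)) = (3,5) ∈ E(G2) ✓
  (4,5) → (φ(4),φ(5)) = (2,6) ∈ E(G2) ✓
  (4,6) → (φ(4),φ(6)) = (2,5) ∈ E(G2) ✓
  (4,7) → (φ(4),φ(7)) = (2,7) ∈ E(G2) ✓
  (5,7) → (φ(5),φ(7)) = (6,7) ∈ E(G2) ✓
  (6,7) → (φ(6),φ(7)) = (5,7) ∈ E(G2) ✓
All 10 edges of G1 map to edges of G2, and |E(G1)| = |E(G2)| = 10, so φ is a bijection on edges as well as vertices. Hence G1 ≅ G2.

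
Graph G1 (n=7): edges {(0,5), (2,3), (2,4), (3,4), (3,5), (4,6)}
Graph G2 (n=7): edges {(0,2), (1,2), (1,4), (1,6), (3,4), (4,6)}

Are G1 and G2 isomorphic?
Yes, isomorphic

The graphs are isomorphic.
One valid mapping φ: V(G1) → V(G2): 0→0, 1→5, 2→6, 3→1, 4→4, 5→2, 6→3

Verify φ preserves adjacency — for each edge of G1, its image is an edge of G2:
  (0,5) → (φ(0),φ(5)) = (0,2) ∈ E(G2) ✓
  (2,3) → (φ(2),φ(3)) = (1,6) ∈ E(G2) ✓
  (2,4) → (φ(2),φ(4)) = (4,6) ∈ E(G2) ✓
  (3,4) → (φ(3),φ(4)) = (1,4) ∈ E(G2) ✓
  (3,5) → (φ(3),φ(5)) = (1,2) ∈ E(G2) ✓
  (4,6) → (φ(4),φ(6)) = (3,4) ∈ E(G2) ✓
All 6 edges of G1 map to edges of G2, and |E(G1)| = |E(G2)| = 6, so φ is a bijection on edges as well as vertices. Hence G1 ≅ G2.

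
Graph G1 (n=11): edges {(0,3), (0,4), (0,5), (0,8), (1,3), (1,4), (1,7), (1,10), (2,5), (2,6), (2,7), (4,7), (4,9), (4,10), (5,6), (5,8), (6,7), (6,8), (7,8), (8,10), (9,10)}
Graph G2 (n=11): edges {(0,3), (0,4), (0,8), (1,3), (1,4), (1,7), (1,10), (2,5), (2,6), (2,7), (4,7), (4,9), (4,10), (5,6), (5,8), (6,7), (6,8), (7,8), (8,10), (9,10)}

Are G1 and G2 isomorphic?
No, not isomorphic

The graphs are NOT isomorphic.

Counting edges: G1 has 21 edge(s); G2 has 20 edge(s).
Edge count is an isomorphism invariant (a bijection on vertices induces a bijection on edges), so differing edge counts rule out isomorphism.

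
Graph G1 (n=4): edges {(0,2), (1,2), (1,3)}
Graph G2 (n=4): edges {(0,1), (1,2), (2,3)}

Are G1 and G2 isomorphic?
Yes, isomorphic

The graphs are isomorphic.
One valid mapping φ: V(G1) → V(G2): 0→3, 1→1, 2→2, 3→0

Verify φ preserves adjacency — for each edge of G1, its image is an edge of G2:
  (0,2) → (φ(0),φ(2)) = (2,3) ∈ E(G2) ✓
  (1,2) → (φ(1),φ(2)) = (1,2) ∈ E(G2) ✓
  (1,3) → (φ(1),φ(3)) = (0,1) ∈ E(G2) ✓
All 3 edges of G1 map to edges of G2, and |E(G1)| = |E(G2)| = 3, so φ is a bijection on edges as well as vertices. Hence G1 ≅ G2.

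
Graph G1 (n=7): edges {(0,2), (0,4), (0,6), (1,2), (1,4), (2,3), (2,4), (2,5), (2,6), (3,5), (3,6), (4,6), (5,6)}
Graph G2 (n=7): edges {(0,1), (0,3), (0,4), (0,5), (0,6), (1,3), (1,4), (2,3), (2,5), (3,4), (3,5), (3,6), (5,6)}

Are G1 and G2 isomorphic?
Yes, isomorphic

The graphs are isomorphic.
One valid mapping φ: V(G1) → V(G2): 0→6, 1→2, 2→3, 3→1, 4→5, 5→4, 6→0

Verify φ preserves adjacency — for each edge of G1, its image is an edge of G2:
  (0,2) → (φ(0),φ(2)) = (3,6) ∈ E(G2) ✓
  (0,4) → (φ(0),φ(4)) = (5,6) ∈ E(G2) ✓
  (0,6) → (φ(0),φ(6)) = (0,6) ∈ E(G2) ✓
  (1,2) → (φ(1),φ(2)) = (2,3) ∈ E(G2) ✓
  (1,4) → (φ(1),φ(4)) = (2,5) ∈ E(G2) ✓
  (2,3) → (φ(2),φ(3)) = (1,3) ∈ E(G2) ✓
  (2,4) → (φ(2),φ(4)) = (3,5) ∈ E(G2) ✓
  (2,5) → (φ(2),φ(5)) = (3,4) ∈ E(G2) ✓
  (2,6) → (φ(2),φ(6)) = (0,3) ∈ E(G2) ✓
  (3,5) → (φ(3),φ(5)) = (1,4) ∈ E(G2) ✓
  (3,6) → (φ(3),φ(6)) = (0,1) ∈ E(G2) ✓
  (4,6) → (φ(4),φ(6)) = (0,5) ∈ E(G2) ✓
  (5,6) → (φ(5),φ(6)) = (0,4) ∈ E(G2) ✓
All 13 edges of G1 map to edges of G2, and |E(G1)| = |E(G2)| = 13, so φ is a bijection on edges as well as vertices. Hence G1 ≅ G2.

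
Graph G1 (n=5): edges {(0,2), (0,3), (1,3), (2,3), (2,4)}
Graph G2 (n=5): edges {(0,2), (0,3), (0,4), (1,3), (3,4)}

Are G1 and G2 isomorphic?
Yes, isomorphic

The graphs are isomorphic.
One valid mapping φ: V(G1) → V(G2): 0→4, 1→2, 2→3, 3→0, 4→1

Verify φ preserves adjacency — for each edge of G1, its image is an edge of G2:
  (0,2) → (φ(0),φ(2)) = (3,4) ∈ E(G2) ✓
  (0,3) → (φ(0),φ(3)) = (0,4) ∈ E(G2) ✓
  (1,3) → (φ(1),φ(3)) = (0,2) ∈ E(G2) ✓
  (2,3) → (φ(2),φ(3)) = (0,3) ∈ E(G2) ✓
  (2,4) → (φ(2),φ(4)) = (1,3) ∈ E(G2) ✓
All 5 edges of G1 map to edges of G2, and |E(G1)| = |E(G2)| = 5, so φ is a bijection on edges as well as vertices. Hence G1 ≅ G2.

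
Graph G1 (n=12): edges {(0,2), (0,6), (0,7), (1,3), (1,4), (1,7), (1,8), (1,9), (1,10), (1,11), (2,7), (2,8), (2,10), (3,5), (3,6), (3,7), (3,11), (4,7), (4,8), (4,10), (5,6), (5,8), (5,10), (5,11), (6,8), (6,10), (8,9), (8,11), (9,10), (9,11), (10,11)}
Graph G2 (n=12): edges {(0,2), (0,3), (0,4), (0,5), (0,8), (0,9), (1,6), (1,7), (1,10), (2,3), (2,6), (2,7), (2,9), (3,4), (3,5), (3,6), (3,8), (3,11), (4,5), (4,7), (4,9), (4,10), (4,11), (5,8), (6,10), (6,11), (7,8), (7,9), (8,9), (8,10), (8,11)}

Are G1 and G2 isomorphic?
Yes, isomorphic

The graphs are isomorphic.
One valid mapping φ: V(G1) → V(G2): 0→1, 1→3, 2→10, 3→2, 4→11, 5→9, 6→7, 7→6, 8→8, 9→5, 10→4, 11→0

Verify φ preserves adjacency — for each edge of G1, its image is an edge of G2:
  (0,2) → (φ(0),φ(2)) = (1,10) ∈ E(G2) ✓
  (0,6) → (φ(0),φ(6)) = (1,7) ∈ E(G2) ✓
  (0,7) → (φ(0),φ(7)) = (1,6) ∈ E(G2) ✓
  (1,3) → (φ(1),φ(3)) = (2,3) ∈ E(G2) ✓
  (1,4) → (φ(1),φ(4)) = (3,11) ∈ E(G2) ✓
  (1,7) → (φ(1),φ(7)) = (3,6) ∈ E(G2) ✓
  (1,8) → (φ(1),φ(8)) = (3,8) ∈ E(G2) ✓
  (1,9) → (φ(1),φ(9)) = (3,5) ∈ E(G2) ✓
  (1,10) → (φ(1),φ(10)) = (3,4) ∈ E(G2) ✓
  (1,11) → (φ(1),φ(11)) = (0,3) ∈ E(G2) ✓
  (2,7) → (φ(2),φ(7)) = (6,10) ∈ E(G2) ✓
  (2,8) → (φ(2),φ(8)) = (8,10) ∈ E(G2) ✓
  (2,10) → (φ(2),φ(10)) = (4,10) ∈ E(G2) ✓
  (3,5) → (φ(3),φ(5)) = (2,9) ∈ E(G2) ✓
  (3,6) → (φ(3),φ(6)) = (2,7) ∈ E(G2) ✓
  (3,7) → (φ(3),φ(7)) = (2,6) ∈ E(G2) ✓
  (3,11) → (φ(3),φ(11)) = (0,2) ∈ E(G2) ✓
  (4,7) → (φ(4),φ(7)) = (6,11) ∈ E(G2) ✓
  (4,8) → (φ(4),φ(8)) = (8,11) ∈ E(G2) ✓
  (4,10) → (φ(4),φ(10)) = (4,11) ∈ E(G2) ✓
  (5,6) → (φ(5),φ(6)) = (7,9) ∈ E(G2) ✓
  (5,8) → (φ(5),φ(8)) = (8,9) ∈ E(G2) ✓
  (5,10) → (φ(5),φ(10)) = (4,9) ∈ E(G2) ✓
  (5,11) → (φ(5),φ(11)) = (0,9) ∈ E(G2) ✓
  (6,8) → (φ(6),φ(8)) = (7,8) ∈ E(G2) ✓
  (6,10) → (φ(6),φ(10)) = (4,7) ∈ E(G2) ✓
  (8,9) → (φ(8),φ(9)) = (5,8) ∈ E(G2) ✓
  (8,11) → (φ(8),φ(11)) = (0,8) ∈ E(G2) ✓
  (9,10) → (φ(9),φ(10)) = (4,5) ∈ E(G2) ✓
  (9,11) → (φ(9),φ(11)) = (0,5) ∈ E(G2) ✓
  (10,11) → (φ(10),φ(11)) = (0,4) ∈ E(G2) ✓
All 31 edges of G1 map to edges of G2, and |E(G1)| = |E(G2)| = 31, so φ is a bijection on edges as well as vertices. Hence G1 ≅ G2.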